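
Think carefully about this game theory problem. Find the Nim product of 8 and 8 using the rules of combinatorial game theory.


Nim multiplication is bilinear over XOR: (u XOR v) * w = (u*w) XOR (v*w).
So we split each operand into its bit components and XOR the pairwise Nim products.
8 = 8 (as XOR of powers of 2).
8 = 8 (as XOR of powers of 2).
Using the standard Nim-product table on single bits:
  2*2 = 3,   2*4 = 8,   2*8 = 12,
  4*4 = 6,   4*8 = 11,  8*8 = 13,
and  1*x = x (identity), k*l = l*k (commutative).
Pairwise Nim products:
  8 * 8 = 13
XOR them: 13 = 13.
Result: 8 * 8 = 13 (in Nim).

13


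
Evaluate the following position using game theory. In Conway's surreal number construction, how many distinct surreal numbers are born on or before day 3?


Day 0: {|} = 0 is born. Count = 1.
Day n: the number of surreal numbers born by day n is 2^(n+1) - 1.
By day 0: 2^1 - 1 = 1
By day 1: 2^2 - 1 = 3
By day 2: 2^3 - 1 = 7
By day 3: 2^4 - 1 = 15
By day 3: 15 surreal numbers.

15


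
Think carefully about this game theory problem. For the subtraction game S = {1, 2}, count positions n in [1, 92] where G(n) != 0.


Subtraction set S = {1, 2}, so G(n) = n mod 3.
G(n) = 0 when n is a multiple of 3.
Multiples of 3 in [1, 92]: 30
N-positions (nonzero Grundy) = 92 - 30 = 62

62


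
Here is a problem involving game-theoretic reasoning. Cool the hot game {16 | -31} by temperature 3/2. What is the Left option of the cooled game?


Original game: {16 | -31} (a switch {a | b} with a > b).
Cooling by t (for t below the temperature (a - b)/2 = 47/2) taxes each move by t: {a | b} cooled by t is {a - t | b + t}.
Cooling amount: t = 3/2
Cooled Left option: 16 - 3/2 = 29/2
Cooled Right option: -31 + 3/2 = -59/2
Cooled game: {29/2 | -59/2}
Left option = 29/2

29/2


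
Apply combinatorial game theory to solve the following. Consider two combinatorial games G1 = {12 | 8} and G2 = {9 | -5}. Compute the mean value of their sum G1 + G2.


G1 = {12 | 8}, G2 = {9 | -5}
Each is a switch {a | b} with numbers a > b; its mean value is (a + b)/2, and mean value is additive over game sums: m(G1 + G2) = m(G1) + m(G2).
Mean of G1 = (12 + (8))/2 = 20/2 = 10
Mean of G2 = (9 + (-5))/2 = 4/2 = 2
Mean of G1 + G2 = 10 + 2 = 12

12


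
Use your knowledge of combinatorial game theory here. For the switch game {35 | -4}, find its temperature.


The game is {35 | -4}, a switch {a | b} with numbers a > b.
Cooling {a | b} by t gives {a - t | b + t}, which stops being hot when a - t = b + t, i.e. at t = (a - b)/2. So the temperature of a switch is (a - b)/2.
Temperature = (Left option - Right option) / 2
= (35 - (-4)) / 2
= 39 / 2
= 39/2

39/2


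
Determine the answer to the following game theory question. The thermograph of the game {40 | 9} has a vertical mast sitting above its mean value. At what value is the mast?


Game = {40 | 9}, a switch {a | b} with numbers a > b.
Its thermograph has left wall a - t and right wall b + t, which meet at t = (a - b)/2, where both equal (a + b)/2. So the mast (mean value) is at (a + b)/2.
Mean = (40 + (9))/2 = 49/2 = 49/2

49/2


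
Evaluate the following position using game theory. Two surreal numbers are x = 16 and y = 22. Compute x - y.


x = 16, y = 22
x - y = 16 - 22 = -6

-6


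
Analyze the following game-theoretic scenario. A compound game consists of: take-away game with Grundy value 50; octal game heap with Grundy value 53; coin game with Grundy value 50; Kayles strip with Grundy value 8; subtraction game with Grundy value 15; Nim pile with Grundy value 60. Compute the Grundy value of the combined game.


By the Sprague-Grundy theorem, the Grundy value of a sum of games is the XOR of individual Grundy values.
take-away game: Grundy value = 50. Running XOR: 0 XOR 50 = 50
octal game heap: Grundy value = 53. Running XOR: 50 XOR 53 = 7
coin game: Grundy value = 50. Running XOR: 7 XOR 50 = 53
Kayles strip: Grundy value = 8. Running XOR: 53 XOR 8 = 61
subtraction game: Grundy value = 15. Running XOR: 61 XOR 15 = 50
Nim pile: Grundy value = 60. Running XOR: 50 XOR 60 = 14
The combined Grundy value is 14.

14


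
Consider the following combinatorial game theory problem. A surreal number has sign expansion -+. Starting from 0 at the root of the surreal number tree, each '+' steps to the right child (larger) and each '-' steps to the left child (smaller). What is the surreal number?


Sign expansion: -+
Rule: track bounds (lo, hi), initially (-inf, +inf). On '+', the current value becomes lo and we move to the simplest number in (value, hi): value + 1 if hi = +inf, otherwise the midpoint (value + hi)/2. On '-', the current value becomes hi and we move to value - 1 if lo = -inf, otherwise the midpoint (lo + value)/2.
Start at 0.
Step 1: sign = -, move left. Bounds: (-inf, 0). Value = -1
Step 2: sign = +, move right. Bounds: (-1, 0). Value = -1/2
The surreal number with sign expansion -+ is -1/2.

-1/2


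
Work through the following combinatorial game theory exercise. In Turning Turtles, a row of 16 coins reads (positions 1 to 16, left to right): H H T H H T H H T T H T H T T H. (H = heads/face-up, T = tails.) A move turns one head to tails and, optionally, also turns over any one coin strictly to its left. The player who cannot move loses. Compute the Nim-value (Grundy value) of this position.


Coins: H H T H H T H H T T H T H T T H
Key fact: a single head at position k behaves exactly like a Nim heap of size k (turning it to T and optionally flipping a coin at j < k corresponds to moving the heap from k to j, or to 0), and heads combine as a disjunctive sum (two heads at the same place would cancel, matching j XOR j = 0). So the Nim-value is the XOR of the 1-indexed positions of the heads.
Face-up positions (1-indexed): [1, 2, 4, 5, 7, 8, 11, 13, 16]
XOR 0 with 1: 0 XOR 1 = 1
XOR 1 with 2: 1 XOR 2 = 3
XOR 3 with 4: 3 XOR 4 = 7
XOR 7 with 5: 7 XOR 5 = 2
XOR 2 with 7: 2 XOR 7 = 5
XOR 5 with 8: 5 XOR 8 = 13
XOR 13 with 11: 13 XOR 11 = 6
XOR 6 with 13: 6 XOR 13 = 11
XOR 11 with 16: 11 XOR 16 = 27
Nim-value = 27

27


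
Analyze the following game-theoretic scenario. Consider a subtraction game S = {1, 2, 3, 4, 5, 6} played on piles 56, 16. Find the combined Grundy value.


Subtraction set: {1, 2, 3, 4, 5, 6}
For this subtraction set, G(n) = n mod 7 (period = max + 1 = 7).
Pile 1 (size 56): G(56) = 56 mod 7 = 0
Pile 2 (size 16): G(16) = 16 mod 7 = 2
Total Grundy value = XOR of all: 0 XOR 2 = 2

2


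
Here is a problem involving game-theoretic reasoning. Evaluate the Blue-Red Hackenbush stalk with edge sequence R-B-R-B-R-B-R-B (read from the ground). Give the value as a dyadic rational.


Edges (from ground): R-B-R-B-R-B-R-B
By Berlekamp's sign-expansion rule, a Blue-Red Hackenbush stalk has the value of the surreal number whose sign sequence is the edge sequence with B -> + and R -> -.
Sign sequence: -+-+-+-+
Trace the sign expansion in the surreal number tree, starting from 0:
Edge 1: R (sign -) -> bounds (-inf, 0), value = -1
Edge 2: B (sign +) -> bounds (-1, 0), value = -1/2
Edge 3: R (sign -) -> bounds (-1, -1/2), value = -3/4
Edge 4: B (sign +) -> bounds (-3/4, -1/2), value = -5/8
Edge 5: R (sign -) -> bounds (-3/4, -5/8), value = -11/16
Edge 6: B (sign +) -> bounds (-11/16, -5/8), value = -21/32
Edge 7: R (sign -) -> bounds (-11/16, -21/32), value = -43/64
Edge 8: B (sign +) -> bounds (-43/64, -21/32), value = -85/128
Game value = -85/128

-85/128


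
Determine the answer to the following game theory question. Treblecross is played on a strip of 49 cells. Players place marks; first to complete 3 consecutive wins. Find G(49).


Treblecross: place X on empty cells; 3-in-a-row wins.
Playing within two cells of an existing X lets the opponent win at once, so sensible play treats the cells i-2..i+2 around each X as dead. The player left with no safe cell loses, so this is a normal-play take-away game on strips of safe cells.
Placing X at cell i (0-indexed) of a strip of k safe cells leaves independent strips of sizes max(0, i-2) and max(0, k-i-3). Hence G(k) = mex{ G(max(0,i-2)) XOR G(max(0,k-i-3)) : 0 <= i < k }, with G(0) = 0.
G(1): splits (0,0):0^0=0 -> mex({0}) = 1
G(2): splits (0,0):0^0=0 -> mex({0}) = 1
G(3): splits (0,0):0^0=0 -> mex({0}) = 1
G(4): splits (0,1):0^1=1 (0,0):0^0=0 -> mex({0, 1}) = 2
G(5): splits (0,2):0^1=1 (0,1):0^1=1 (0,0):0^0=0 -> mex({0, 1}) = 2
G(6) = mex({1}) = 0
G(7) = mex({0, 1, 2}) = 3
G(8) = mex({0, 1, 2}) = 3
G(9) = mex({0, 2}) = 1
G(10) = mex({0, 2, 3}) = 1
G(11) = mex({0, 3}) = 1
G(12) = mex({1, 3}) = 0
G(13) = mex({0, 1, 2, 3}) = 4
G(14) = mex({0, 1, 2}) = 3
G(15) = mex({0, 1, 2}) = 3
G(16) = mex({0, 1, 2, 4}) = 3
G(17) = mex({0, 1, 3, 4}) = 2
G(18) = mex({0, 1, 3, 4}) = 2
G(19) = mex({0, 1, 3, 5}) = 2
G(20) = mex({0, 1, 2, 3, 5}) = 4
G(21) = mex({0, 1, 2, 3, 5}) = 4
G(22) = mex({1, 2, 6}) = 0
G(23) = mex({0, 1, 2, 3, 4, 6}) = 5
G(24) = mex({0, 1, 2, 3, 4}) = 5
G(25) = mex({0, 1, 3, 4, 7}) = 2
G(26) = mex({0, 1, 3, 4, 5, 7}) = 2
G(27) = mex({0, 1, 3, 5}) = 2
G(28) = mex({0, 1, 2, 5}) = 3
G(29) = mex({0, 1, 2, 4, 5, 6}) = 3
G(30) = mex({1, 2, 4, 6}) = 0
G(31) = mex({0, 1, 2, 3, 4, 6}) = 5
G(32) = mex({1, 2, 3, 4, 7}) = 0
G(33) = mex({0, 3, 7}) = 1
G(34) = mex({0, 2, 3, 5, 7}) = 1
G(35) = mex({0, 2, 3, 5, 6}) = 1
G(36) = mex({0, 1, 2, 5, 6}) = 3
G(37) = mex({0, 1, 2, 4, 5, 6}) = 3
G(38) = mex({0, 1, 2, 4}) = 3
G(39) = mex({0, 1, 2, 3, 4, 7}) = 5
G(40) = mex({0, 1, 2, 3, 4, 5, 7}) = 6
G(41) = mex({0, 1, 2, 3, 5, 7}) = 4
G(42) = mex({0, 1, 2, 3, 5, 6, 7}) = 4
G(43) = mex({0, 2, 3, 5, 6}) = 1
G(44) = mex({1, 2, 3, 4, 5, 6}) = 0
G(45) = mex({0, 1, 2, 3, 4, 6, 7}) = 5
G(46) = mex({0, 1, 2, 3, 4, 7}) = 5
G(47) = mex({0, 1, 2, 3, 4, 5, 7}) = 6
G(48) = mex({0, 1, 2, 3, 4, 5, 7}) = 6
G(49) = mex({0, 1, 3, 4, 5, 7}) = 2
Therefore G(49) = 2.

2


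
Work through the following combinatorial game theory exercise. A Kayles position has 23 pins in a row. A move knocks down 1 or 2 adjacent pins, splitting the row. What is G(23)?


Kayles: a move removes 1 or 2 adjacent pins from a contiguous row.
Removing pins from a row of k leaves two independent rows (a, b) with a + b = k - 1 (one pin) or a + b = k - 2 (two pins); an end removal gives a = 0.
By Sprague-Grundy, G(k) = mex{ G(a) XOR G(b) } over all these splits. G(0) = 0.
G(1): splits (0,0):0^0=0 -> mex({0}) = 1
G(2): splits (0,1):0^1=1 (0,0):0^0=0 -> mex({0, 1}) = 2
G(3): splits (0,2):0^2=2 (1,1):1^1=0 (0,1):0^1=1 -> mex({0, 1, 2}) = 3
G(4): splits (0,3):0^3=3 (1,2):1^2=3 (0,2):0^2=2 (1,1):1^1=0 -> mex({0, 2, 3}) = 1
G(5): splits (0,4):0^1=1 (1,3):1^3=2 (2,2):2^2=0 (0,3):0^3=3 (1,2):1^2=3 -> mex({0, 1, 2, 3}) = 4
G(6) = mex({0, 1, 2, 4}) = 3
G(7) = mex({0, 1, 3, 4, 5}) = 2
G(8) = mex({0, 2, 3, 5, 6}) = 1
G(9) = mex({0, 1, 2, 3, 6, 7}) = 4
G(10) = mex({0, 1, 3, 4, 5, 7}) = 2
G(11) = mex({0, 1, 2, 3, 4, 5}) = 6
G(12) = mex({0, 1, 2, 3, 5, 6, 7}) = 4
G(13) = mex({0, 2, 3, 4, 6, 7}) = 1
G(14) = mex({0, 1, 4, 5, 6, 7}) = 2
G(15) = mex({0, 1, 2, 3, 4, 5, 6}) = 7
G(16) = mex({0, 2, 3, 5, 6, 7}) = 1
G(17) = mex({0, 1, 2, 3, 5, 6, 7}) = 4
G(18) = mex({0, 1, 2, 4, 5, 6}) = 3
G(19) = mex({0, 1, 3, 4, 5, 7}) = 2
G(20) = mex({0, 2, 3, 4, 5, 6, 7}) = 1
G(21) = mex({0, 1, 2, 3, 5, 6, 7}) = 4
G(22) = mex({0, 1, 2, 3, 4, 5, 7}) = 6
G(23) = mex({0, 1, 2, 3, 4, 5, 6}) = 7
Therefore G(23) = 7.

7


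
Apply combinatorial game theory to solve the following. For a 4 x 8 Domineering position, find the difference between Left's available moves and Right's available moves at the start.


Board is 4 x 8 (rows x cols).
Left (vertical) placements: (rows-1) * cols = 3 * 8 = 24
Right (horizontal) placements: rows * (cols-1) = 4 * 7 = 28
Advantage = Left - Right = 24 - 28 = -4

-4


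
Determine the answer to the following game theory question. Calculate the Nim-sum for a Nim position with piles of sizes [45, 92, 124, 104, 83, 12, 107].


We need the XOR (exclusive or) of all pile sizes.
After XOR-ing pile 1 (size 45): 0 XOR 45 = 45
After XOR-ing pile 2 (size 92): 45 XOR 92 = 113
After XOR-ing pile 3 (size 124): 113 XOR 124 = 13
After XOR-ing pile 4 (size 104): 13 XOR 104 = 101
After XOR-ing pile 5 (size 83): 101 XOR 83 = 54
After XOR-ing pile 6 (size 12): 54 XOR 12 = 58
After XOR-ing pile 7 (size 107): 58 XOR 107 = 81
The Nim-value of this position is 81.

81


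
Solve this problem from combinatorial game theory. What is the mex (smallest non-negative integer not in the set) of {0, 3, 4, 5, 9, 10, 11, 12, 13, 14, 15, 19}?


Set = {0, 3, 4, 5, 9, 10, 11, 12, 13, 14, 15, 19}
0 is in the set.
1 is NOT in the set. This is the mex.
mex = 1

1


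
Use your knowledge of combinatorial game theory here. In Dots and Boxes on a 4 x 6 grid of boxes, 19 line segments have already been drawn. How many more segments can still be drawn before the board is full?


Grid: 4 x 6 boxes, i.e. 5 rows and 7 columns of dots.
Horizontal edges: (rows + 1) * cols = 5 * 6 = 30
Vertical edges: rows * (cols + 1) = 4 * 7 = 28
Total edges: 30 + 28 = 58
Edges drawn: 19
Remaining: 58 - 19 = 39

39


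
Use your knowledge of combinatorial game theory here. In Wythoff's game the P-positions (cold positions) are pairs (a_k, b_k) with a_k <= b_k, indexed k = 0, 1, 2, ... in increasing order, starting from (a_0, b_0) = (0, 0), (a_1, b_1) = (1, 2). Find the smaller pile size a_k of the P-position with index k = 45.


By Wythoff's theorem, a_k = floor(k * phi) and b_k = floor(k * phi^2) = a_k + k, where phi = (1 + sqrt(5))/2 is the golden ratio.
phi = (1 + sqrt(5))/2 = 1.618034
k = 45
k * phi = 45 * 1.618034 = 72.811529
a_45 = floor(k * phi) = 72

72


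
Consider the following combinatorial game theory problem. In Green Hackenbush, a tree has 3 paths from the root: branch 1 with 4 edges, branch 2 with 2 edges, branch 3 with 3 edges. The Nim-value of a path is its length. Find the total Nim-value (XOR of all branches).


The tree has 3 branches from the ground vertex.
In Green Hackenbush, the Nim-value of a simple path of length k is k.
Branch 1: length 4, Nim-value = 4
Branch 2: length 2, Nim-value = 2
Branch 3: length 3, Nim-value = 3
Total Nim-value = XOR of all branch values:
0 XOR 4 = 4
4 XOR 2 = 6
6 XOR 3 = 5
Nim-value of the tree = 5

5


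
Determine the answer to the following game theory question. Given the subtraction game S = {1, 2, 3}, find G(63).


The subtraction set is S = {1, 2, 3}.
G(k) = mex{ G(k - s) : s in S, s <= k }. We compute iteratively: G(0) = 0.
G(1) = mex({0}) = 1
G(2) = mex({0, 1}) = 2
G(3) = mex({0, 1, 2}) = 3
G(4) = mex({1, 2, 3}) = 0
G(5) = mex({0, 2, 3}) = 1
G(6) = mex({0, 1, 3}) = 2
Observe that G(4)..G(6) = 0, 1, 2 repeats G(0)..G(2) = 0, 1, 2.
For k >= max(S) = 3, G(k) is determined by the previous 3 values G(k-3)..G(k-1); a window of 3 consecutive values has recurred shifted by 4, so by induction G(k + 4) = G(k) for all k >= 0: the sequence is periodic from the start with period 4.
One period: G(0..3) = 0, 1, 2, 3.
63 mod 4 = 3, so G(63) = G(3) = 3.

3


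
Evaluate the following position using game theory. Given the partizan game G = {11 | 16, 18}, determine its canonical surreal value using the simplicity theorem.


Left options: {11}, max = 11
Right options: {16, 18}, min = 16
All options are numbers and max(Left) < min(Right), so by the simplicity theorem the value is the simplest (earliest-born) number strictly between 11 and 16.
Integers 12 through 15 all lie strictly between 11 and 16.
Among integers, the simplest (lowest birthday = smallest |n|; 0 is born on day 0, +-n on day n) is 12.
No non-integer in the interval can be simpler: if x is a non-integer in the interval, then floor(x) or ceil(x) also lies in the interval (the interval contains an integer), and both are proper prefixes of x's sign expansion, i.e. born earlier. So the game value is 12.
Game value = 12

12


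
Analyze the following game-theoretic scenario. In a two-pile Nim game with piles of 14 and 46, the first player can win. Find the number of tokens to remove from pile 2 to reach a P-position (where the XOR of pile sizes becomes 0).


Piles: 14 and 46
Current XOR: 14 XOR 46 = 32 (non-zero, so this is an N-position).
To make the XOR zero, we need to find a move that balances the piles.
For pile 2 (size 46): target = 46 XOR 32 = 14
We reduce pile 2 from 46 to 14.
Tokens removed: 46 - 14 = 32
Verification: 14 XOR 14 = 0

32


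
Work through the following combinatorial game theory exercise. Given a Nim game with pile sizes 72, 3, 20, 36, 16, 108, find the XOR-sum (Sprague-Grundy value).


We need the XOR (exclusive or) of all pile sizes.
After XOR-ing pile 1 (size 72): 0 XOR 72 = 72
After XOR-ing pile 2 (size 3): 72 XOR 3 = 75
After XOR-ing pile 3 (size 20): 75 XOR 20 = 95
After XOR-ing pile 4 (size 36): 95 XOR 36 = 123
After XOR-ing pile 5 (size 16): 123 XOR 16 = 107
After XOR-ing pile 6 (size 108): 107 XOR 108 = 7
The Nim-value of this position is 7.

7


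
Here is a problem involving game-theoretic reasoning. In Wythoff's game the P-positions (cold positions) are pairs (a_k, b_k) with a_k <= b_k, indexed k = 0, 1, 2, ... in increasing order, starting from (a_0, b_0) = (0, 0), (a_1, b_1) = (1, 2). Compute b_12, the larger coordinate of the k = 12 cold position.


By Wythoff's theorem, a_k = floor(k * phi) and b_k = floor(k * phi^2) = a_k + k, where phi = (1 + sqrt(5))/2 is the golden ratio.
phi = (1 + sqrt(5))/2 = 1.618034
phi^2 = phi + 1 = 2.618034
k = 12
k * phi^2 = 12 * 2.618034 = 31.416408
b_12 = floor(k * phi^2) = 31 (check: a_12 + k = 19 + 12 = 31)

31


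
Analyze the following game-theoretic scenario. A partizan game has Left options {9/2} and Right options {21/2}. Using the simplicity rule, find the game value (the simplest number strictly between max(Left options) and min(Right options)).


Left options: {9/2}, max = 9/2
Right options: {21/2}, min = 21/2
All options are numbers and max(Left) < min(Right), so by the simplicity theorem the value is the simplest (earliest-born) number strictly between 9/2 and 21/2.
Integers 5 through 10 all lie strictly between 9/2 and 21/2.
Among integers, the simplest (lowest birthday = smallest |n|; 0 is born on day 0, +-n on day n) is 5.
No non-integer in the interval can be simpler: if x is a non-integer in the interval, then floor(x) or ceil(x) also lies in the interval (the interval contains an integer), and both are proper prefixes of x's sign expansion, i.e. born earlier. So the game value is 5.
Game value = 5

5


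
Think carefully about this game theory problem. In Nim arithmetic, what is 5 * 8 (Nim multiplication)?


Nim multiplication is bilinear over XOR: (u XOR v) * w = (u*w) XOR (v*w).
So we split each operand into its bit components and XOR the pairwise Nim products.
5 = 1 + 4 (as XOR of powers of 2).
8 = 8 (as XOR of powers of 2).
Using the standard Nim-product table on single bits:
  2*2 = 3,   2*4 = 8,   2*8 = 12,
  4*4 = 6,   4*8 = 11,  8*8 = 13,
and  1*x = x (identity), k*l = l*k (commutative).
Pairwise Nim products:
  1 * 8 = 8
  4 * 8 = 11
XOR them: 8 XOR 11 = 3.
Result: 5 * 8 = 3 (in Nim).

3


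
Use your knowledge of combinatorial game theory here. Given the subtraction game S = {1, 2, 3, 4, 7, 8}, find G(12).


The subtraction set is S = {1, 2, 3, 4, 7, 8}.
G(k) = mex{ G(k - s) : s in S, s <= k }. We compute iteratively: G(0) = 0.
G(1) = mex({0}) = 1
G(2) = mex({0, 1}) = 2
G(3) = mex({0, 1, 2}) = 3
G(4) = mex({0, 1, 2, 3}) = 4
G(5) = mex({1, 2, 3, 4}) = 0
G(6) = mex({0, 2, 3, 4}) = 1
G(7) = mex({0, 1, 3, 4}) = 2
G(8) = mex({0, 1, 2, 4}) = 3
G(9) = mex({0, 1, 2, 3}) = 4
G(10) = mex({1, 2, 3, 4}) = 0
G(11) = mex({0, 2, 3, 4}) = 1
G(12) = mex({0, 1, 3, 4}) = 2
Therefore G(12) = 2.

2


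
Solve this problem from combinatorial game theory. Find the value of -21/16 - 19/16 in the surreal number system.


x = -21/16, y = 19/16
Converting to common denominator: 16
x = -21/16, y = 19/16
x - y = -21/16 - 19/16 = -5/2

-5/2


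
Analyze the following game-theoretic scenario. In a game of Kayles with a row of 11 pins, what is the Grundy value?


Kayles: a move removes 1 or 2 adjacent pins from a contiguous row.
Removing pins from a row of k leaves two independent rows (a, b) with a + b = k - 1 (one pin) or a + b = k - 2 (two pins); an end removal gives a = 0.
By Sprague-Grundy, G(k) = mex{ G(a) XOR G(b) } over all these splits. G(0) = 0.
G(1): splits (0,0):0^0=0 -> mex({0}) = 1
G(2): splits (0,1):0^1=1 (0,0):0^0=0 -> mex({0, 1}) = 2
G(3): splits (0,2):0^2=2 (1,1):1^1=0 (0,1):0^1=1 -> mex({0, 1, 2}) = 3
G(4): splits (0,3):0^3=3 (1,2):1^2=3 (0,2):0^2=2 (1,1):1^1=0 -> mex({0, 2, 3}) = 1
G(5): splits (0,4):0^1=1 (1,3):1^3=2 (2,2):2^2=0 (0,3):0^3=3 (1,2):1^2=3 -> mex({0, 1, 2, 3}) = 4
G(6) = mex({0, 1, 2, 4}) = 3
G(7) = mex({0, 1, 3, 4, 5}) = 2
G(8) = mex({0, 2, 3, 5, 6}) = 1
G(9) = mex({0, 1, 2, 3, 6, 7}) = 4
G(10) = mex({0, 1, 3, 4, 5, 7}) = 2
G(11) = mex({0, 1, 2, 3, 4, 5}) = 6
Therefore G(11) = 6.

6


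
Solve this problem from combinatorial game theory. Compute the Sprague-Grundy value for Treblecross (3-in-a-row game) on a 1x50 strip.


Treblecross: place X on empty cells; 3-in-a-row wins.
Playing within two cells of an existing X lets the opponent win at once, so sensible play treats the cells i-2..i+2 around each X as dead. The player left with no safe cell loses, so this is a normal-play take-away game on strips of safe cells.
Placing X at cell i (0-indexed) of a strip of k safe cells leaves independent strips of sizes max(0, i-2) and max(0, k-i-3). Hence G(k) = mex{ G(max(0,i-2)) XOR G(max(0,k-i-3)) : 0 <= i < k }, with G(0) = 0.
G(1): splits (0,0):0^0=0 -> mex({0}) = 1
G(2): splits (0,0):0^0=0 -> mex({0}) = 1
G(3): splits (0,0):0^0=0 -> mex({0}) = 1
G(4): splits (0,1):0^1=1 (0,0):0^0=0 -> mex({0, 1}) = 2
G(5): splits (0,2):0^1=1 (0,1):0^1=1 (0,0):0^0=0 -> mex({0, 1}) = 2
G(6) = mex({1}) = 0
G(7) = mex({0, 1, 2}) = 3
G(8) = mex({0, 1, 2}) = 3
G(9) = mex({0, 2}) = 1
G(10) = mex({0, 2, 3}) = 1
G(11) = mex({0, 3}) = 1
G(12) = mex({1, 3}) = 0
G(13) = mex({0, 1, 2, 3}) = 4
G(14) = mex({0, 1, 2}) = 3
G(15) = mex({0, 1, 2}) = 3
G(16) = mex({0, 1, 2, 4}) = 3
G(17) = mex({0, 1, 3, 4}) = 2
G(18) = mex({0, 1, 3, 4}) = 2
G(19) = mex({0, 1, 3, 5}) = 2
G(20) = mex({0, 1, 2, 3, 5}) = 4
G(21) = mex({0, 1, 2, 3, 5}) = 4
G(22) = mex({1, 2, 6}) = 0
G(23) = mex({0, 1, 2, 3, 4, 6}) = 5
G(24) = mex({0, 1, 2, 3, 4}) = 5
G(25) = mex({0, 1, 3, 4, 7}) = 2
G(26) = mex({0, 1, 3, 4, 5, 7}) = 2
G(27) = mex({0, 1, 3, 5}) = 2
G(28) = mex({0, 1, 2, 5}) = 3
G(29) = mex({0, 1, 2, 4, 5, 6}) = 3
G(30) = mex({1, 2, 4, 6}) = 0
G(31) = mex({0, 1, 2, 3, 4, 6}) = 5
G(32) = mex({1, 2, 3, 4, 7}) = 0
G(33) = mex({0, 3, 7}) = 1
G(34) = mex({0, 2, 3, 5, 7}) = 1
G(35) = mex({0, 2, 3, 5, 6}) = 1
G(36) = mex({0, 1, 2, 5, 6}) = 3
G(37) = mex({0, 1, 2, 4, 5, 6}) = 3
G(38) = mex({0, 1, 2, 4}) = 3
G(39) = mex({0, 1, 2, 3, 4, 7}) = 5
G(40) = mex({0, 1, 2, 3, 4, 5, 7}) = 6
G(41) = mex({0, 1, 2, 3, 5, 7}) = 4
G(42) = mex({0, 1, 2, 3, 5, 6, 7}) = 4
G(43) = mex({0, 2, 3, 5, 6}) = 1
G(44) = mex({1, 2, 3, 4, 5, 6}) = 0
G(45) = mex({0, 1, 2, 3, 4, 6, 7}) = 5
G(46) = mex({0, 1, 2, 3, 4, 7}) = 5
G(47) = mex({0, 1, 2, 3, 4, 5, 7}) = 6
G(48) = mex({0, 1, 2, 3, 4, 5, 7}) = 6
G(49) = mex({0, 1, 3, 4, 5, 7}) = 2
G(50) = mex({0, 1, 2, 3, 4, 5, 6}) = 7
Therefore G(50) = 7.

7


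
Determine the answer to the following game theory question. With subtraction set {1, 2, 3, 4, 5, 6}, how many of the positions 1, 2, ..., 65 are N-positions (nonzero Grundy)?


Subtraction set S = {1, 2, 3, 4, 5, 6}, so G(n) = n mod 7.
G(n) = 0 when n is a multiple of 7.
Multiples of 7 in [1, 65]: 9
N-positions (nonzero Grundy) = 65 - 9 = 56

56


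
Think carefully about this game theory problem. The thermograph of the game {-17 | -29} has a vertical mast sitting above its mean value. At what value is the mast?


Game = {-17 | -29}, a switch {a | b} with numbers a > b.
Its thermograph has left wall a - t and right wall b + t, which meet at t = (a - b)/2, where both equal (a + b)/2. So the mast (mean value) is at (a + b)/2.
Mean = (-17 + (-29))/2 = -46/2 = -23

-23


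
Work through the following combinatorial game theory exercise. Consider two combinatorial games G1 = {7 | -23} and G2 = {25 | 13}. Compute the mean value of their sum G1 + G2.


G1 = {7 | -23}, G2 = {25 | 13}
Each is a switch {a | b} with numbers a > b; its mean value is (a + b)/2, and mean value is additive over game sums: m(G1 + G2) = m(G1) + m(G2).
Mean of G1 = (7 + (-23))/2 = -16/2 = -8
Mean of G2 = (25 + (13))/2 = 38/2 = 19
Mean of G1 + G2 = -8 + 19 = 11

11


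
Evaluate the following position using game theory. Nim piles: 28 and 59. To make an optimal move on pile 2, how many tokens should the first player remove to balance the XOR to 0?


Piles: 28 and 59
Current XOR: 28 XOR 59 = 39 (non-zero, so this is an N-position).
To make the XOR zero, we need to find a move that balances the piles.
For pile 2 (size 59): target = 59 XOR 39 = 28
We reduce pile 2 from 59 to 28.
Tokens removed: 59 - 28 = 31
Verification: 28 XOR 28 = 0

31


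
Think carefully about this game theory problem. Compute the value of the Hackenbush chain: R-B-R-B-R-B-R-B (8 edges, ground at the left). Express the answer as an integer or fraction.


Edges (from ground): R-B-R-B-R-B-R-B
By Berlekamp's sign-expansion rule, a Blue-Red Hackenbush stalk has the value of the surreal number whose sign sequence is the edge sequence with B -> + and R -> -.
Sign sequence: -+-+-+-+
Trace the sign expansion in the surreal number tree, starting from 0:
Edge 1: R (sign -) -> bounds (-inf, 0), value = -1
Edge 2: B (sign +) -> bounds (-1, 0), value = -1/2
Edge 3: R (sign -) -> bounds (-1, -1/2), value = -3/4
Edge 4: B (sign +) -> bounds (-3/4, -1/2), value = -5/8
Edge 5: R (sign -) -> bounds (-3/4, -5/8), value = -11/16
Edge 6: B (sign +) -> bounds (-11/16, -5/8), value = -21/32
Edge 7: R (sign -) -> bounds (-11/16, -21/32), value = -43/64
Edge 8: B (sign +) -> bounds (-43/64, -21/32), value = -85/128
Game value = -85/128

-85/128


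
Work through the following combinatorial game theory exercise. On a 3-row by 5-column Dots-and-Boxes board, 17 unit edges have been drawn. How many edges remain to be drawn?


Grid: 3 x 5 boxes, i.e. 4 rows and 6 columns of dots.
Horizontal edges: (rows + 1) * cols = 4 * 5 = 20
Vertical edges: rows * (cols + 1) = 3 * 6 = 18
Total edges: 20 + 18 = 38
Edges drawn: 17
Remaining: 38 - 17 = 21

21


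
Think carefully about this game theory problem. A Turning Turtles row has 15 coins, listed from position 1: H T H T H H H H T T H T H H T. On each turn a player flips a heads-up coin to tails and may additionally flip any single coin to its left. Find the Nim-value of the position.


Coins: H T H T H H H H T T H T H H T
Key fact: a single head at position k behaves exactly like a Nim heap of size k (turning it to T and optionally flipping a coin at j < k corresponds to moving the heap from k to j, or to 0), and heads combine as a disjunctive sum (two heads at the same place would cancel, matching j XOR j = 0). So the Nim-value is the XOR of the 1-indexed positions of the heads.
Face-up positions (1-indexed): [1, 3, 5, 6, 7, 8, 11, 13, 14]
XOR 0 with 1: 0 XOR 1 = 1
XOR 1 with 3: 1 XOR 3 = 2
XOR 2 with 5: 2 XOR 5 = 7
XOR 7 with 6: 7 XOR 6 = 1
XOR 1 with 7: 1 XOR 7 = 6
XOR 6 with 8: 6 XOR 8 = 14
XOR 14 with 11: 14 XOR 11 = 5
XOR 5 with 13: 5 XOR 13 = 8
XOR 8 with 14: 8 XOR 14 = 6
Nim-value = 6

6


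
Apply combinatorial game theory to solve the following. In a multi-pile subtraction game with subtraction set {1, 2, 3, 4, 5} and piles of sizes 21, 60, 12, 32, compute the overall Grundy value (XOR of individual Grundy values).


Subtraction set: {1, 2, 3, 4, 5}
For this subtraction set, G(n) = n mod 6 (period = max + 1 = 6).
Pile 1 (size 21): G(21) = 21 mod 6 = 3
Pile 2 (size 60): G(60) = 60 mod 6 = 0
Pile 3 (size 12): G(12) = 12 mod 6 = 0
Pile 4 (size 32): G(32) = 32 mod 6 = 2
Total Grundy value = XOR of all: 3 XOR 0 XOR 0 XOR 2 = 1

1


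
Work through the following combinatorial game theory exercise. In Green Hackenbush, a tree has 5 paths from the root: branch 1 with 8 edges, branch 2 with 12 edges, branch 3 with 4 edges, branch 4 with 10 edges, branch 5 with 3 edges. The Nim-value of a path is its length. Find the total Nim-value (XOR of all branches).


The tree has 5 branches from the ground vertex.
In Green Hackenbush, the Nim-value of a simple path of length k is k.
Branch 1: length 8, Nim-value = 8
Branch 2: length 12, Nim-value = 12
Branch 3: length 4, Nim-value = 4
Branch 4: length 10, Nim-value = 10
Branch 5: length 3, Nim-value = 3
Total Nim-value = XOR of all branch values:
0 XOR 8 = 8
8 XOR 12 = 4
4 XOR 4 = 0
0 XOR 10 = 10
10 XOR 3 = 9
Nim-value of the tree = 9

9


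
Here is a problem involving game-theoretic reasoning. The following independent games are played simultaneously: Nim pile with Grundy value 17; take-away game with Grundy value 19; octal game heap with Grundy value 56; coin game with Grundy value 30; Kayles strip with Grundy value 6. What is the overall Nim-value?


By the Sprague-Grundy theorem, the Grundy value of a sum of games is the XOR of individual Grundy values.
Nim pile: Grundy value = 17. Running XOR: 0 XOR 17 = 17
take-away game: Grundy value = 19. Running XOR: 17 XOR 19 = 2
octal game heap: Grundy value = 56. Running XOR: 2 XOR 56 = 58
coin game: Grundy value = 30. Running XOR: 58 XOR 30 = 36
Kayles strip: Grundy value = 6. Running XOR: 36 XOR 6 = 34
The combined Grundy value is 34.

34


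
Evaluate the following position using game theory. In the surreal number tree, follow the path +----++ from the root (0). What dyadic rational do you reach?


Sign expansion: +----++
Rule: track bounds (lo, hi), initially (-inf, +inf). On '+', the current value becomes lo and we move to the simplest number in (value, hi): value + 1 if hi = +inf, otherwise the midpoint (value + hi)/2. On '-', the current value becomes hi and we move to value - 1 if lo = -inf, otherwise the midpoint (lo + value)/2.
Start at 0.
Step 1: sign = +, move right. Bounds: (0, +inf). Value = 1
Step 2: sign = -, move left. Bounds: (0, 1). Value = 1/2
Step 3: sign = -, move left. Bounds: (0, 1/2). Value = 1/4
Step 4: sign = -, move left. Bounds: (0, 1/4). Value = 1/8
Step 5: sign = -, move left. Bounds: (0, 1/8). Value = 1/16
Step 6: sign = +, move right. Bounds: (1/16, 1/8). Value = 3/32
Step 7: sign = +, move right. Bounds: (3/32, 1/8). Value = 7/64
The surreal number with sign expansion +----++ is 7/64.

7/64


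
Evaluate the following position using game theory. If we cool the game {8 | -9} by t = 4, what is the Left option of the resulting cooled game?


Original game: {8 | -9} (a switch {a | b} with a > b).
Cooling by t (for t below the temperature (a - b)/2 = 17/2) taxes each move by t: {a | b} cooled by t is {a - t | b + t}.
Cooling amount: t = 4
Cooled Left option: 8 - 4 = 4
Cooled Right option: -9 + 4 = -5
Cooled game: {4 | -5}
Left option = 4

4


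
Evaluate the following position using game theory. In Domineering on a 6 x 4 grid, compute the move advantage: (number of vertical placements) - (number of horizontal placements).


Board is 6 x 4 (rows x cols).
Left (vertical) placements: (rows-1) * cols = 5 * 4 = 20
Right (horizontal) placements: rows * (cols-1) = 6 * 3 = 18
Advantage = Left - Right = 20 - 18 = 2

2


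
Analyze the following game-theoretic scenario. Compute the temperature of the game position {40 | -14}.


The game is {40 | -14}, a switch {a | b} with numbers a > b.
Cooling {a | b} by t gives {a - t | b + t}, which stops being hot when a - t = b + t, i.e. at t = (a - b)/2. So the temperature of a switch is (a - b)/2.
Temperature = (Left option - Right option) / 2
= (40 - (-14)) / 2
= 54 / 2
= 27

27


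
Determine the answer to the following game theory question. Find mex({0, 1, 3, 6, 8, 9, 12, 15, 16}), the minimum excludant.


Set = {0, 1, 3, 6, 8, 9, 12, 15, 16}
0 is in the set.
1 is in the set.
2 is NOT in the set. This is the mex.
mex = 2

2


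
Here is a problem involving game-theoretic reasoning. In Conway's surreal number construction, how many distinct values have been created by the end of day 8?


Day 0: {|} = 0 is born. Count = 1.
Day n: the number of surreal numbers born by day n is 2^(n+1) - 1.
By day 0: 2^1 - 1 = 1
By day 1: 2^2 - 1 = 3
By day 2: 2^3 - 1 = 7
By day 3: 2^4 - 1 = 15
By day 4: 2^5 - 1 = 31
By day 5: 2^6 - 1 = 63
By day 6: 2^7 - 1 = 127
By day 7: 2^8 - 1 = 255
By day 8: 2^9 - 1 = 511
By day 8: 511 surreal numbers.

511


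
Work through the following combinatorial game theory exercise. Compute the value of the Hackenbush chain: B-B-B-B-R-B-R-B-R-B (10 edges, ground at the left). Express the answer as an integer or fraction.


Edges (from ground): B-B-B-B-R-B-R-B-R-B
By Berlekamp's sign-expansion rule, a Blue-Red Hackenbush stalk has the value of the surreal number whose sign sequence is the edge sequence with B -> + and R -> -.
Sign sequence: ++++-+-+-+
Trace the sign expansion in the surreal number tree, starting from 0:
Edge 1: B (sign +) -> bounds (0, +inf), value = 1
Edge 2: B (sign +) -> bounds (1, +inf), value = 2
Edge 3: B (sign +) -> bounds (2, +inf), value = 3
Edge 4: B (sign +) -> bounds (3, +inf), value = 4
Edge 5: R (sign -) -> bounds (3, 4), value = 7/2
Edge 6: B (sign +) -> bounds (7/2, 4), value = 15/4
Edge 7: R (sign -) -> bounds (7/2, 15/4), value = 29/8
Edge 8: B (sign +) -> bounds (29/8, 15/4), value = 59/16
Edge 9: R (sign -) -> bounds (29/8, 59/16), value = 117/32
Edge 10: B (sign +) -> bounds (117/32, 59/16), value = 235/64
Game value = 235/64

235/64


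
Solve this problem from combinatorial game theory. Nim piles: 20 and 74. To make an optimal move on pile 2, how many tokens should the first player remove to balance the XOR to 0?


Piles: 20 and 74
Current XOR: 20 XOR 74 = 94 (non-zero, so this is an N-position).
To make the XOR zero, we need to find a move that balances the piles.
For pile 2 (size 74): target = 74 XOR 94 = 20
We reduce pile 2 from 74 to 20.
Tokens removed: 74 - 20 = 54
Verification: 20 XOR 20 = 0

54


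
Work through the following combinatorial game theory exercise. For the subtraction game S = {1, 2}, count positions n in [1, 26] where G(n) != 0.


Subtraction set S = {1, 2}, so G(n) = n mod 3.
G(n) = 0 when n is a multiple of 3.
Multiples of 3 in [1, 26]: 8
N-positions (nonzero Grundy) = 26 - 8 = 18

18


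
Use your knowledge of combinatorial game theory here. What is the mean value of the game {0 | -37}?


Game = {0 | -37}, a switch {a | b} with numbers a > b.
Its thermograph has left wall a - t and right wall b + t, which meet at t = (a - b)/2, where both equal (a + b)/2. So the mast (mean value) is at (a + b)/2.
Mean = (0 + (-37))/2 = -37/2 = -37/2

-37/2


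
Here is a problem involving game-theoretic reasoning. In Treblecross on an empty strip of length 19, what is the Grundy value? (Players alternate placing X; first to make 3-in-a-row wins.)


Treblecross: place X on empty cells; 3-in-a-row wins.
Playing within two cells of an existing X lets the opponent win at once, so sensible play treats the cells i-2..i+2 around each X as dead. The player left with no safe cell loses, so this is a normal-play take-away game on strips of safe cells.
Placing X at cell i (0-indexed) of a strip of k safe cells leaves independent strips of sizes max(0, i-2) and max(0, k-i-3). Hence G(k) = mex{ G(max(0,i-2)) XOR G(max(0,k-i-3)) : 0 <= i < k }, with G(0) = 0.
G(1): splits (0,0):0^0=0 -> mex({0}) = 1
G(2): splits (0,0):0^0=0 -> mex({0}) = 1
G(3): splits (0,0):0^0=0 -> mex({0}) = 1
G(4): splits (0,1):0^1=1 (0,0):0^0=0 -> mex({0, 1}) = 2
G(5): splits (0,2):0^1=1 (0,1):0^1=1 (0,0):0^0=0 -> mex({0, 1}) = 2
G(6) = mex({1}) = 0
G(7) = mex({0, 1, 2}) = 3
G(8) = mex({0, 1, 2}) = 3
G(9) = mex({0, 2}) = 1
G(10) = mex({0, 2, 3}) = 1
G(11) = mex({0, 3}) = 1
G(12) = mex({1, 3}) = 0
G(13) = mex({0, 1, 2, 3}) = 4
G(14) = mex({0, 1, 2}) = 3
G(15) = mex({0, 1, 2}) = 3
G(16) = mex({0, 1, 2, 4}) = 3
G(17) = mex({0, 1, 3, 4}) = 2
G(18) = mex({0, 1, 3, 4}) = 2
G(19) = mex({0, 1, 3, 5}) = 2
Therefore G(19) = 2.

2


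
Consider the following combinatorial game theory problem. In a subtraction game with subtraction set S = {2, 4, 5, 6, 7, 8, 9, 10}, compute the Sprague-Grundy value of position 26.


The subtraction set is S = {2, 4, 5, 6, 7, 8, 9, 10}.
G(k) = mex{ G(k - s) : s in S, s <= k }. We compute iteratively: G(0) = 0.
G(1) = mex({}) = 0
G(2) = mex({0}) = 1
G(3) = mex({0}) = 1
G(4) = mex({0, 1}) = 2
G(5) = mex({0, 1}) = 2
G(6) = mex({0, 1, 2}) = 3
G(7) = mex({0, 1, 2}) = 3
G(8) = mex({0, 1, 2, 3}) = 4
G(9) = mex({0, 1, 2, 3}) = 4
G(10) = mex({0, 1, 2, 3, 4}) = 5
G(11) = mex({0, 1, 2, 3, 4}) = 5
G(12) = mex({1, 2, 3, 4, 5}) = 0
G(13) = mex({1, 2, 3, 4, 5}) = 0
G(14) = mex({0, 2, 3, 4, 5}) = 1
G(15) = mex({0, 2, 3, 4, 5}) = 1
G(16) = mex({0, 1, 3, 4, 5}) = 2
G(17) = mex({0, 1, 3, 4, 5}) = 2
G(18) = mex({0, 1, 2, 4, 5}) = 3
G(19) = mex({0, 1, 2, 4, 5}) = 3
G(20) = mex({0, 1, 2, 3, 5}) = 4
G(21) = mex({0, 1, 2, 3, 5}) = 4
Observe that G(12)..G(21) = 0, 0, 1, 1, 2, 2, 3, 3, 4, 4 repeats G(0)..G(9) = 0, 0, 1, 1, 2, 2, 3, 3, 4, 4.
For k >= max(S) = 10, G(k) is determined by the previous 10 values G(k-10)..G(k-1); a window of 10 consecutive values has recurred shifted by 12, so by induction G(k + 12) = G(k) for all k >= 0: the sequence is periodic from the start with period 12.
One period: G(0..11) = 0, 0, 1, 1, 2, 2, 3, 3, 4, 4, 5, 5.
26 mod 12 = 2, so G(26) = G(2) = 1.

1


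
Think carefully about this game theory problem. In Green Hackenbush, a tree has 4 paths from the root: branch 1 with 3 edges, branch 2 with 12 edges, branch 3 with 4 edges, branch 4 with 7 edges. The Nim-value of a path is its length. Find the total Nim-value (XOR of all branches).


The tree has 4 branches from the ground vertex.
In Green Hackenbush, the Nim-value of a simple path of length k is k.
Branch 1: length 3, Nim-value = 3
Branch 2: length 12, Nim-value = 12
Branch 3: length 4, Nim-value = 4
Branch 4: length 7, Nim-value = 7
Total Nim-value = XOR of all branch values:
0 XOR 3 = 3
3 XOR 12 = 15
15 XOR 4 = 11
11 XOR 7 = 12
Nim-value of the tree = 12

12


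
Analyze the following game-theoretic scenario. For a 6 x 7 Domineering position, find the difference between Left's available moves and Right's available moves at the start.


Board is 6 x 7 (rows x cols).
Left (vertical) placements: (rows-1) * cols = 5 * 7 = 35
Right (horizontal) placements: rows * (cols-1) = 6 * 6 = 36
Advantage = Left - Right = 35 - 36 = -1

-1


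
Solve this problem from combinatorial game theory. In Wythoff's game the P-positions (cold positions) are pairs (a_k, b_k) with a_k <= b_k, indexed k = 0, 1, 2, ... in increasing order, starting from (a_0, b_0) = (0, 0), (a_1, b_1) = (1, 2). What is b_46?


By Wythoff's theorem, a_k = floor(k * phi) and b_k = floor(k * phi^2) = a_k + k, where phi = (1 + sqrt(5))/2 is the golden ratio.
phi = (1 + sqrt(5))/2 = 1.618034
phi^2 = phi + 1 = 2.618034
k = 46
k * phi^2 = 46 * 2.618034 = 120.429563
b_46 = floor(k * phi^2) = 120 (check: a_46 + k = 74 + 46 = 120)

120


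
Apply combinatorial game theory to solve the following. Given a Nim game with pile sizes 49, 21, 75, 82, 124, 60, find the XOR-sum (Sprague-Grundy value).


We need the XOR (exclusive or) of all pile sizes.
After XOR-ing pile 1 (size 49): 0 XOR 49 = 49
After XOR-ing pile 2 (size 21): 49 XOR 21 = 36
After XOR-ing pile 3 (size 75): 36 XOR 75 = 111
After XOR-ing pile 4 (size 82): 111 XOR 82 = 61
After XOR-ing pile 5 (size 124): 61 XOR 124 = 65
After XOR-ing pile 6 (size 60): 65 XOR 60 = 125
The Nim-value of this position is 125.

125


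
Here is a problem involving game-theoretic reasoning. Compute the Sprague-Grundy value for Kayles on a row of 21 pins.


Kayles: a move removes 1 or 2 adjacent pins from a contiguous row.
Removing pins from a row of k leaves two independent rows (a, b) with a + b = k - 1 (one pin) or a + b = k - 2 (two pins); an end removal gives a = 0.
By Sprague-Grundy, G(k) = mex{ G(a) XOR G(b) } over all these splits. G(0) = 0.
G(1): splits (0,0):0^0=0 -> mex({0}) = 1
G(2): splits (0,1):0^1=1 (0,0):0^0=0 -> mex({0, 1}) = 2
G(3): splits (0,2):0^2=2 (1,1):1^1=0 (0,1):0^1=1 -> mex({0, 1, 2}) = 3
G(4): splits (0,3):0^3=3 (1,2):1^2=3 (0,2):0^2=2 (1,1):1^1=0 -> mex({0, 2, 3}) = 1
G(5): splits (0,4):0^1=1 (1,3):1^3=2 (2,2):2^2=0 (0,3):0^3=3 (1,2):1^2=3 -> mex({0, 1, 2, 3}) = 4
G(6) = mex({0, 1, 2, 4}) = 3
G(7) = mex({0, 1, 3, 4, 5}) = 2
G(8) = mex({0, 2, 3, 5, 6}) = 1
G(9) = mex({0, 1, 2, 3, 6, 7}) = 4
G(10) = mex({0, 1, 3, 4, 5, 7}) = 2
G(11) = mex({0, 1, 2, 3, 4, 5}) = 6
G(12) = mex({0, 1, 2, 3, 5, 6, 7}) = 4
G(13) = mex({0, 2, 3, 4, 6, 7}) = 1
G(14) = mex({0, 1, 4, 5, 6, 7}) = 2
G(15) = mex({0, 1, 2, 3, 4, 5, 6}) = 7
G(16) = mex({0, 2, 3, 5, 6, 7}) = 1
G(17) = mex({0, 1, 2, 3, 5, 6, 7}) = 4
G(18) = mex({0, 1, 2, 4, 5, 6}) = 3
G(19) = mex({0, 1, 3, 4, 5, 7}) = 2
G(20) = mex({0, 2, 3, 4, 5, 6, 7}) = 1
G(21) = mex({0, 1, 2, 3, 5, 6, 7}) = 4
Therefore G(21) = 4.

4
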